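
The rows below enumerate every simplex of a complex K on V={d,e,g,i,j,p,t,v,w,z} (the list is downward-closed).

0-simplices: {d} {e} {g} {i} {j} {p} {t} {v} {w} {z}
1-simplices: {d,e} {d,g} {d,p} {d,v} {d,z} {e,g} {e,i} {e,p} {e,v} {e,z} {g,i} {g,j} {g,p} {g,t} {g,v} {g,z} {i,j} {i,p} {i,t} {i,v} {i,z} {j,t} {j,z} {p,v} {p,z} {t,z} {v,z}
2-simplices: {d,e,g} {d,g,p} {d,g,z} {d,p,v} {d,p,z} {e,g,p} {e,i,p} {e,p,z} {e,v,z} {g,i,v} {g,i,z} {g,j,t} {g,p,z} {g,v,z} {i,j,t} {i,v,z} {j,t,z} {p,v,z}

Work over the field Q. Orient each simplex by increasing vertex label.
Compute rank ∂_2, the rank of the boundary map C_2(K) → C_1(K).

n_0=10 n_1=27 n_2=18  [Q]
∂1: piv[de,dg,dp,dv,dz,ei,gj,gt] rk=8  ker:eg,ep,ev,ez,gi,gp,gv,gz,ij,ip,it,iv,iz,jt,jz,pv,pz,tz,vz
∂2: piv[deg,dgp,dgz,dpv,dpz,egp,eip,epz,evz,giv,giz,gjt,gvz,ijt,jtz,pvz] rk=16  ker:gpz,ivz
rk∂_2=16

rank∂_2=16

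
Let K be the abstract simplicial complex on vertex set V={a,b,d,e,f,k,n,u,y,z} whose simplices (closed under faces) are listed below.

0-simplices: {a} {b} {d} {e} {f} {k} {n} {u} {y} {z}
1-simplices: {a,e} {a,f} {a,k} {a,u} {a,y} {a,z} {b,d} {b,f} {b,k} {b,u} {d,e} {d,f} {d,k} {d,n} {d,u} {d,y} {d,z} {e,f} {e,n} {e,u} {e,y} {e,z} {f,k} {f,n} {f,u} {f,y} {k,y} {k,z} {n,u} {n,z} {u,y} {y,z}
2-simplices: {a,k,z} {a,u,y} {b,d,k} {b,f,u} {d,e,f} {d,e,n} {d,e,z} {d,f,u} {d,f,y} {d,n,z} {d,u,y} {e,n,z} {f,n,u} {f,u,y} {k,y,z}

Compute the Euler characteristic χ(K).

χ(K)=-7

n_0=10 n_1=32 n_2=15
χ=+10−32+15=-7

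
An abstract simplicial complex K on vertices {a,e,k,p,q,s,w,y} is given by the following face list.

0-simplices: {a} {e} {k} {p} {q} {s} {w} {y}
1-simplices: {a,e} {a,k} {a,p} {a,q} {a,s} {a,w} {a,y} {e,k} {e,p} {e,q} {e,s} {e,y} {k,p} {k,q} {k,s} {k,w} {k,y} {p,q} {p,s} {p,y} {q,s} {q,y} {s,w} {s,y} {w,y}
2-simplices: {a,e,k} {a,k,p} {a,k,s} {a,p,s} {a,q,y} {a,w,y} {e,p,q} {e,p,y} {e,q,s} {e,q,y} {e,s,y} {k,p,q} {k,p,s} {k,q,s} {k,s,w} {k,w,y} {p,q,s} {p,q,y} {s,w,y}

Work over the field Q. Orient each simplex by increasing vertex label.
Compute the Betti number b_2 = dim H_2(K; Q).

b_2=3

n_0=8 n_1=25 n_2=19  [Q]
∂1: piv[ae,ak,ap,aq,as,aw,ay] rk=7  ker:ek,ep,eq,es,ey,kp,kq,ks,kw,ky,pq,ps,py,qs,qy,sw,sy,wy
∂2: piv[aek,akp,aks,aps,aqy,awy,epq,epy,eqs,eqy,esy,kpq,kqs,ksw,kwy,swy] rk=16  ker:kps,pqs,pqy
b_2=(19−16)−0=3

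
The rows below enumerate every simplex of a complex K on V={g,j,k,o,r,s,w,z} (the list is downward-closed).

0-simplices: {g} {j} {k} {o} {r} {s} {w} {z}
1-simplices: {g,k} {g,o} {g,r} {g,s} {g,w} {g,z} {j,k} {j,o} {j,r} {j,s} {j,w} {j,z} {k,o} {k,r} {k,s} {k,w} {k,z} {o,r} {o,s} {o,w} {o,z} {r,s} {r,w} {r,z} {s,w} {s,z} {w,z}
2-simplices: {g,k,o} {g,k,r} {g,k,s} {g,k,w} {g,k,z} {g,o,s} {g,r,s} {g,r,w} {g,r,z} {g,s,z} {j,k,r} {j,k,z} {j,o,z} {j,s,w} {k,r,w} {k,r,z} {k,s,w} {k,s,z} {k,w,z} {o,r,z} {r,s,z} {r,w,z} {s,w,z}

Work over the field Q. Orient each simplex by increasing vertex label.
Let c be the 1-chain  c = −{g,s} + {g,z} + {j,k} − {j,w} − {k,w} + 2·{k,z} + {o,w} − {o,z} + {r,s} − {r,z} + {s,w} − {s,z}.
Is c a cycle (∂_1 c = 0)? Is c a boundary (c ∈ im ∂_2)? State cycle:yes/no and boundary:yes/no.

cycle:yes boundary:no

n_0=8 n_1=27 n_2=23  [Q]
∂1: piv[gk,go,gr,gs,gw,gz,jk] rk=7  ker:jo,jr,js,jw,jz,ko,kr,ks,kw,kz,or,os,ow,oz,rs,rw,rz,sw,sz,wz
∂2: piv[gko,gkr,gks,gkw,gkz,gos,grs,grw,grz,gsz,jkr,jkz,joz,jsw,ksw,kwz,orz] rk=17  ker:krw,krz,ksz,rsz,rwz,swz
∂1c = 0
c vs im∂2: residual ≠ 0 ⇒ not boundary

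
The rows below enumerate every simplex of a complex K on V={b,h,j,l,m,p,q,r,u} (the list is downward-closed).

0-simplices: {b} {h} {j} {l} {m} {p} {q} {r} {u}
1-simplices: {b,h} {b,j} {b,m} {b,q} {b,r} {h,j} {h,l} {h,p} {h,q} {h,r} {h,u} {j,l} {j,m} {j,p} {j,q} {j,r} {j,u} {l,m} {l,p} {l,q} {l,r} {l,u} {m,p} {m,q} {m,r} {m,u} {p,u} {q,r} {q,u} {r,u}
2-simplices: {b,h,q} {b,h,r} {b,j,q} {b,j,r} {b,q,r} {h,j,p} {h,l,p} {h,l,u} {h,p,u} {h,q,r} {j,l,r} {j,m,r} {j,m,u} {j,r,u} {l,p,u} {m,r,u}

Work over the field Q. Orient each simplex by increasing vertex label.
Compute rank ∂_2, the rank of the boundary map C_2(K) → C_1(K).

rank∂_2=13

n_0=9 n_1=30 n_2=16  [Q]
∂1: piv[bh,bj,bm,bq,br,hl,hp,hu] rk=8  ker:hj,hq,hr,jl,jm,jp,jq,jr,ju,lm,lp,lq,lr,lu,mp,mq,mr,mu,pu,qr,qu,ru
∂2: piv[bhq,bhr,bjq,bjr,bqr,hjp,hlp,hlu,hpu,jlr,jmr,jmu,jru] rk=13  ker:hqr,lpu,mru
rk∂_2=13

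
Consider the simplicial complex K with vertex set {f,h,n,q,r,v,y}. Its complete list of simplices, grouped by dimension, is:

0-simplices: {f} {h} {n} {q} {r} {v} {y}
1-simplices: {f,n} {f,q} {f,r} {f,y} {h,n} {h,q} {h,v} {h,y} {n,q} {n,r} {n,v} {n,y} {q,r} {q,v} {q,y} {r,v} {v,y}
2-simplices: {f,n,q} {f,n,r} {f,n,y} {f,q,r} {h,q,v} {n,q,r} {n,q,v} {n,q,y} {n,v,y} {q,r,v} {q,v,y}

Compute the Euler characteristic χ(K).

χ(K)=1

n_0=7 n_1=17 n_2=11
χ=+7−17+11=1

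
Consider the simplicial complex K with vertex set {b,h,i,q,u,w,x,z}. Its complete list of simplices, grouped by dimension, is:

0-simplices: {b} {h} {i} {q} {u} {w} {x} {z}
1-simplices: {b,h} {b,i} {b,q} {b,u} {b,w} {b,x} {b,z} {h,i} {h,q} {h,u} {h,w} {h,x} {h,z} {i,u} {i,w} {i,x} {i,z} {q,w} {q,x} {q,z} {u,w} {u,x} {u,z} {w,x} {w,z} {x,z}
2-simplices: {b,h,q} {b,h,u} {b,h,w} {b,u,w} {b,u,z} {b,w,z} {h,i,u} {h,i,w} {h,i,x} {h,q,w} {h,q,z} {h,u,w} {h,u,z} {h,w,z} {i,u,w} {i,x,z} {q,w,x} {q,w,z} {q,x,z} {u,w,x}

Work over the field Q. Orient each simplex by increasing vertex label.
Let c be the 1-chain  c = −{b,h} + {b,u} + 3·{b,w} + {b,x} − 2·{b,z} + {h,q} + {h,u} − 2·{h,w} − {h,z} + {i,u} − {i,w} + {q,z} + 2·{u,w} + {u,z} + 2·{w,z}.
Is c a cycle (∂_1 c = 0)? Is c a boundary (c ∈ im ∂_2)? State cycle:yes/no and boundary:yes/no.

cycle:no boundary:no

n_0=8 n_1=26 n_2=20  [Q]
∂1: piv[bh,bi,bq,bu,bw,bx,bz] rk=7  ker:hi,hq,hu,hw,hx,hz,iu,iw,ix,iz,qw,qx,qz,uw,ux,uz,wx,wz,xz
∂2: piv[bhq,bhu,bhw,buw,buz,bwz,hiu,hiw,hix,hqw,hqz,huz,ixz,qwx,qxz,uwx] rk=16  ker:huw,hwz,iuw,qwz
∂1c = −2·{b} + {x} + {z}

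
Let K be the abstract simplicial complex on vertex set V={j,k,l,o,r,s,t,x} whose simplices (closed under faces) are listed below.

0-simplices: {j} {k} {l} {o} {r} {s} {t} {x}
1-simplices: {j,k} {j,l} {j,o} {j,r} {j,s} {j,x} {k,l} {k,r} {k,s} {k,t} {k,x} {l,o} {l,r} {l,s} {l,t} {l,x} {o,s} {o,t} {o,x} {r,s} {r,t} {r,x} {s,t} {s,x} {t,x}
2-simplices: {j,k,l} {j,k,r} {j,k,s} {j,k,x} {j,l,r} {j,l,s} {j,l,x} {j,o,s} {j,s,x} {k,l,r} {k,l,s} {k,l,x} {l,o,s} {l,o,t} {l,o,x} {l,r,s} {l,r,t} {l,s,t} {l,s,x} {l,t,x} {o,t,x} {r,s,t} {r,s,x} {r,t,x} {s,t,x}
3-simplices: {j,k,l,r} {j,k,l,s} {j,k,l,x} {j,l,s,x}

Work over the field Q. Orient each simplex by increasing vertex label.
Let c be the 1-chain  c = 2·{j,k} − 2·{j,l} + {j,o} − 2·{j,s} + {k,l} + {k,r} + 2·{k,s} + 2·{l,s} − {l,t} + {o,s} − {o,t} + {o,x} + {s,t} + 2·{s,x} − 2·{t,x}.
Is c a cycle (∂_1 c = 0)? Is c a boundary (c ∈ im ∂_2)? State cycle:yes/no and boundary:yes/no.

n_0=8 n_1=25 n_2=25 n_3=4  [Q]
∂1: piv[jk,jl,jo,jr,js,jx,kt] rk=7  ker:kl,kr,ks,kx,lo,lr,ls,lt,lx,os,ot,ox,rs,rt,rx,st,sx,tx
∂2: piv[jkl,jkr,jks,jkx,jlr,jls,jlx,jos,jsx,los,lot,lox,lrs,lrt,lst,ltx,rsx] rk=17  ker:klr,kls,klx,lsx,otx,rst,rtx,stx
∂3: piv[jklr,jkls,jklx,jlsx] rk=4
∂1c = {j} − 2·{k} − 2·{l} + {r} + {t} + {x}

cycle:no boundary:no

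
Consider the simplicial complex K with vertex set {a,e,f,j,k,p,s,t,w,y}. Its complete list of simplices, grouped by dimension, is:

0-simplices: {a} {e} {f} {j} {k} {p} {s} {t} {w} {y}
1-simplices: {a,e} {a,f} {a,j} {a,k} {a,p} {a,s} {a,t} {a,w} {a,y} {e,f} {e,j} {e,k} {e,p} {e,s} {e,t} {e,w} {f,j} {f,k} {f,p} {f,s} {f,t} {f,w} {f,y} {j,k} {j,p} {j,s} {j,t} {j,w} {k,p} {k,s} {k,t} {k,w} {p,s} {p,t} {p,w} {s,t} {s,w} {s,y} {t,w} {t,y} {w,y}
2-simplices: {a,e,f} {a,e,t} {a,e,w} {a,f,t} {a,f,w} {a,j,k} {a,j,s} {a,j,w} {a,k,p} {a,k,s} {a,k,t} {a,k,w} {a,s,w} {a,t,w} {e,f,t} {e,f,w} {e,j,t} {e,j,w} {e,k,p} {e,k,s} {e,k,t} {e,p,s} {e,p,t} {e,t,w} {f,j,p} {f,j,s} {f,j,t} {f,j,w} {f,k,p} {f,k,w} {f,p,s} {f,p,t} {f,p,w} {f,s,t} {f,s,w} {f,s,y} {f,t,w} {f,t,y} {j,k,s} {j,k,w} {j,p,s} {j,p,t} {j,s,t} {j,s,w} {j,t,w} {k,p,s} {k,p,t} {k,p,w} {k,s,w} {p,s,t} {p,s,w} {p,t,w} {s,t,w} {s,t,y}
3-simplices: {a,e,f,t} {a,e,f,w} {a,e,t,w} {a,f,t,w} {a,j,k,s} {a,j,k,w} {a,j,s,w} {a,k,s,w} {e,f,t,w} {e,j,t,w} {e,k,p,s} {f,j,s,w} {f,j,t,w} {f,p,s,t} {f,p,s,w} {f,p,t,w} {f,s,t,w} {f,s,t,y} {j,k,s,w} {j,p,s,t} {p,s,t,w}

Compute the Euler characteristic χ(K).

χ(K)=2

n_0=10 n_1=41 n_2=54 n_3=21
χ=+10−41+54−21=2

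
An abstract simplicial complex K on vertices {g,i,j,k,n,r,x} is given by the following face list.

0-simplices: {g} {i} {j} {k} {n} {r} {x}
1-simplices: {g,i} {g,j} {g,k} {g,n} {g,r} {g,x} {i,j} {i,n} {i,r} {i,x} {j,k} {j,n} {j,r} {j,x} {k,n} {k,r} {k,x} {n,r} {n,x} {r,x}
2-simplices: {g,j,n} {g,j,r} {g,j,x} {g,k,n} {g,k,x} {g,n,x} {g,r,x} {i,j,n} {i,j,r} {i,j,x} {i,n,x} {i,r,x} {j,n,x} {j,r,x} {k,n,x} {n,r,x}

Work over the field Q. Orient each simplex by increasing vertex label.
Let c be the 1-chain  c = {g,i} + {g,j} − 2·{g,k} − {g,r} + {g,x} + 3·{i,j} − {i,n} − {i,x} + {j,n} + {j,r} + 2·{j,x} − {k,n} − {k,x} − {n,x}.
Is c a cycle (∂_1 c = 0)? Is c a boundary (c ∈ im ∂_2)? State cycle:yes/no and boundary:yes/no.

cycle:yes boundary:no

n_0=7 n_1=20 n_2=16  [Q]
∂1: piv[gi,gj,gk,gn,gr,gx] rk=6  ker:ij,in,ir,ix,jk,jn,jr,jx,kn,kr,kx,nr,nx,rx
∂2: piv[gjn,gjr,gjx,gkn,gkx,gnx,grx,ijn,ijr,ijx,nrx] rk=11  ker:inx,irx,jnx,jrx,knx
∂1c = 0
c vs im∂2: residual ≠ 0 ⇒ not boundary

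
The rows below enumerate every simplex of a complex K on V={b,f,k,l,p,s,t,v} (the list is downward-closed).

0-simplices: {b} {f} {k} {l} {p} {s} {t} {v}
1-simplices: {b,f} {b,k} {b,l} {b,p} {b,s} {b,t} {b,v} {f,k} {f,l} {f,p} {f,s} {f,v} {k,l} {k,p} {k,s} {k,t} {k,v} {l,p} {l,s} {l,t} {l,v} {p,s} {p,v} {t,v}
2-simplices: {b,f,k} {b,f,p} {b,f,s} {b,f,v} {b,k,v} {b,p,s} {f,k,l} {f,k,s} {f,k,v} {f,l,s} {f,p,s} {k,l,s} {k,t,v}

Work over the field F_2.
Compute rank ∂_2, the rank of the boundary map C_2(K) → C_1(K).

n_0=8 n_1=24 n_2=13  [Z2]
∂1: piv[bf,bk,bl,bp,bs,bt,bv] rk=7  ker:fk,fl,fp,fs,fv,kl,kp,ks,kt,kv,lp,ls,lt,lv,ps,pv,tv
∂2: piv[bfk,bfp,bfs,bfv,bkv,bps,fkl,fks,fls,ktv] rk=10  ker:fkv,fps,kls
rk∂_2=10

rank∂_2=10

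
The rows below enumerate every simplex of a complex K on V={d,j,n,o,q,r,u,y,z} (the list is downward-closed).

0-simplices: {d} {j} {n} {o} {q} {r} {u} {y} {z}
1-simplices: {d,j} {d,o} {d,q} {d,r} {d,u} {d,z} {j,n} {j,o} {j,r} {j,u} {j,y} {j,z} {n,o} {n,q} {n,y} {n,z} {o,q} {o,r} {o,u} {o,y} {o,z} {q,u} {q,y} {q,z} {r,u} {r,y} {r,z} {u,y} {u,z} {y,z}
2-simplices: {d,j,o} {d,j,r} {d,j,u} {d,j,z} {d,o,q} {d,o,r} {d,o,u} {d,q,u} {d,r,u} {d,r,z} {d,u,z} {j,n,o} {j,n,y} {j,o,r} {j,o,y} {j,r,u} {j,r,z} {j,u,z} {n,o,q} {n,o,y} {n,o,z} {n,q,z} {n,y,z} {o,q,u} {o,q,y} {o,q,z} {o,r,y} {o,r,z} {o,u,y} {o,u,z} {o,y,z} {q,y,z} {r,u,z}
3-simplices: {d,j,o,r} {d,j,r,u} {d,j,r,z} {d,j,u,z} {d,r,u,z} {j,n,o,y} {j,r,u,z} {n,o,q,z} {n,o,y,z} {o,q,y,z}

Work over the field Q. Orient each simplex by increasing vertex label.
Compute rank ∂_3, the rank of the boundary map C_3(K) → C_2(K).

n_0=9 n_1=30 n_2=33 n_3=10  [Q]
∂1: piv[dj,do,dq,dr,du,dz,jn,jy] rk=8  ker:jo,jr,ju,jz,no,nq,ny,nz,oq,or,ou,oy,oz,qu,qy,qz,ru,ry,rz,uy,uz,yz
∂2: piv[djo,djr,dju,djz,doq,dor,dou,dqu,dru,drz,duz,jno,jny,joy,noq,noz,nqz,nyz,oqy,ory,orz,ouy] rk=22  ker:jor,jru,jrz,juz,noy,oqu,oqz,ouz,oyz,qyz,ruz
∂3: piv[djor,djru,djrz,djuz,druz,jnoy,noqz,noyz,oqyz] rk=9  ker:jruz
rk∂_3=9

rank∂_3=9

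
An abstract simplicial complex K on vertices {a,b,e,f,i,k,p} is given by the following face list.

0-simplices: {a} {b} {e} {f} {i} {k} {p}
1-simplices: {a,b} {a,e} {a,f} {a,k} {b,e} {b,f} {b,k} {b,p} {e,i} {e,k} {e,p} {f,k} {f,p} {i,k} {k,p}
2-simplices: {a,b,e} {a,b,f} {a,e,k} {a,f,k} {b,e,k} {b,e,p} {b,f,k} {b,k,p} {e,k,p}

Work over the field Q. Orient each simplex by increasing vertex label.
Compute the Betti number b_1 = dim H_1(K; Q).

b_1=2

n_0=7 n_1=15 n_2=9  [Q]
∂1: piv[ab,ae,af,ak,bp,ei] rk=6  ker:be,bf,bk,ek,ep,fk,fp,ik,kp
∂2: piv[abe,abf,aek,afk,bek,bep,bkp] rk=7  ker:bfk,ekp
b_1=(15−6)−7=2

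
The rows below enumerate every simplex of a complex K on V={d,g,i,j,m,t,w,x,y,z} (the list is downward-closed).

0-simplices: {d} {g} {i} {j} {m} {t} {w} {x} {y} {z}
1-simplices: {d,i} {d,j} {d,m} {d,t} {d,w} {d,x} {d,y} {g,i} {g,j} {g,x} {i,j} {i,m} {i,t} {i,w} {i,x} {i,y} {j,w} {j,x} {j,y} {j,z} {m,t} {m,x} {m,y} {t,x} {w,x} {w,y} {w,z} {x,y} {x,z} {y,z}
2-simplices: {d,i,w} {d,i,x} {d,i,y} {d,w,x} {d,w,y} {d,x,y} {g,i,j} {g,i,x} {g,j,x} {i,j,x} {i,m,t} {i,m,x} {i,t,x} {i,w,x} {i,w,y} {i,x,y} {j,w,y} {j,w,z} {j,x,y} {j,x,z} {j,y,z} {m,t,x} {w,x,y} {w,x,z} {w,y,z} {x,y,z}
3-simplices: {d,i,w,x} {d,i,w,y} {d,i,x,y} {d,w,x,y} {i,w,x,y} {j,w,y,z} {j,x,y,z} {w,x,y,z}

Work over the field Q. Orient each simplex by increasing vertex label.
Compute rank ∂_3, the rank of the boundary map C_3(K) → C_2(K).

n_0=10 n_1=30 n_2=26 n_3=8  [Q]
∂1: piv[di,dj,dm,dt,dw,dx,dy,gi,jz] rk=9  ker:gj,gx,ij,im,it,iw,ix,iy,jw,jx,jy,mt,mx,my,tx,wx,wy,wz,xy,xz,yz
∂2: piv[diw,dix,diy,dwx,dwy,dxy,gij,gix,gjx,imt,imx,itx,jwy,jwz,jxy,jxz,jyz] rk=17  ker:ijx,iwx,iwy,ixy,mtx,wxy,wxz,wyz,xyz
∂3: piv[diwx,diwy,dixy,dwxy,jwyz,jxyz,wxyz] rk=7  ker:iwxy
rk∂_3=7

rank∂_3=7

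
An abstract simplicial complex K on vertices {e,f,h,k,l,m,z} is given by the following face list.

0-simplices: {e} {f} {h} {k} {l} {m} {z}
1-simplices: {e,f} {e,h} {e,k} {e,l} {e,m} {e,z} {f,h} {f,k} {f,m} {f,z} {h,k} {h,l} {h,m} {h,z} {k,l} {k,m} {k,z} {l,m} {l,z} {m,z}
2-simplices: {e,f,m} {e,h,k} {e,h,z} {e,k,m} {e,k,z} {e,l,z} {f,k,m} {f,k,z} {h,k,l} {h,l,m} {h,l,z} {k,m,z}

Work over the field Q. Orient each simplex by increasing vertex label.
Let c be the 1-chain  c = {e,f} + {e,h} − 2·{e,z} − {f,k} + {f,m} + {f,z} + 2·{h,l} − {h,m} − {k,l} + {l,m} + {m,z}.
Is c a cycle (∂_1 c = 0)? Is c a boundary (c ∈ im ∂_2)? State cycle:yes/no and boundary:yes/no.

cycle:yes boundary:yes

n_0=7 n_1=20 n_2=12  [Q]
∂1: piv[ef,eh,ek,el,em,ez] rk=6  ker:fh,fk,fm,fz,hk,hl,hm,hz,kl,km,kz,lm,lz,mz
∂2: piv[efm,ehk,ehz,ekm,ekz,elz,fkm,fkz,hkl,hlm,hlz,kmz] rk=12
∂1c = 0
c vs im∂2: reduces to 0 ⇒ boundary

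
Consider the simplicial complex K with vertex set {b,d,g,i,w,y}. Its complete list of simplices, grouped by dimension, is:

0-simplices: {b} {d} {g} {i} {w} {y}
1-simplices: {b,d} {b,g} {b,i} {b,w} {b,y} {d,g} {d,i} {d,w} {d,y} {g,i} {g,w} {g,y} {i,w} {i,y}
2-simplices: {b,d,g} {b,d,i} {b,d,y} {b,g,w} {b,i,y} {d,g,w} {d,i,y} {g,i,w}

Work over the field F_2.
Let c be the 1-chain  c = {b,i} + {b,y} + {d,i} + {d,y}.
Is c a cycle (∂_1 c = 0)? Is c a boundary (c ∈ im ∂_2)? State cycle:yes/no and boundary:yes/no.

cycle:yes boundary:yes

n_0=6 n_1=14 n_2=8  [Z2]
∂1: piv[bd,bg,bi,bw,by] rk=5  ker:dg,di,dw,dy,gi,gw,gy,iw,iy
∂2: piv[bdg,bdi,bdy,bgw,biy,dgw,giw] rk=7  ker:diy
∂1c = 0
c vs im∂2: reduces to 0 ⇒ boundary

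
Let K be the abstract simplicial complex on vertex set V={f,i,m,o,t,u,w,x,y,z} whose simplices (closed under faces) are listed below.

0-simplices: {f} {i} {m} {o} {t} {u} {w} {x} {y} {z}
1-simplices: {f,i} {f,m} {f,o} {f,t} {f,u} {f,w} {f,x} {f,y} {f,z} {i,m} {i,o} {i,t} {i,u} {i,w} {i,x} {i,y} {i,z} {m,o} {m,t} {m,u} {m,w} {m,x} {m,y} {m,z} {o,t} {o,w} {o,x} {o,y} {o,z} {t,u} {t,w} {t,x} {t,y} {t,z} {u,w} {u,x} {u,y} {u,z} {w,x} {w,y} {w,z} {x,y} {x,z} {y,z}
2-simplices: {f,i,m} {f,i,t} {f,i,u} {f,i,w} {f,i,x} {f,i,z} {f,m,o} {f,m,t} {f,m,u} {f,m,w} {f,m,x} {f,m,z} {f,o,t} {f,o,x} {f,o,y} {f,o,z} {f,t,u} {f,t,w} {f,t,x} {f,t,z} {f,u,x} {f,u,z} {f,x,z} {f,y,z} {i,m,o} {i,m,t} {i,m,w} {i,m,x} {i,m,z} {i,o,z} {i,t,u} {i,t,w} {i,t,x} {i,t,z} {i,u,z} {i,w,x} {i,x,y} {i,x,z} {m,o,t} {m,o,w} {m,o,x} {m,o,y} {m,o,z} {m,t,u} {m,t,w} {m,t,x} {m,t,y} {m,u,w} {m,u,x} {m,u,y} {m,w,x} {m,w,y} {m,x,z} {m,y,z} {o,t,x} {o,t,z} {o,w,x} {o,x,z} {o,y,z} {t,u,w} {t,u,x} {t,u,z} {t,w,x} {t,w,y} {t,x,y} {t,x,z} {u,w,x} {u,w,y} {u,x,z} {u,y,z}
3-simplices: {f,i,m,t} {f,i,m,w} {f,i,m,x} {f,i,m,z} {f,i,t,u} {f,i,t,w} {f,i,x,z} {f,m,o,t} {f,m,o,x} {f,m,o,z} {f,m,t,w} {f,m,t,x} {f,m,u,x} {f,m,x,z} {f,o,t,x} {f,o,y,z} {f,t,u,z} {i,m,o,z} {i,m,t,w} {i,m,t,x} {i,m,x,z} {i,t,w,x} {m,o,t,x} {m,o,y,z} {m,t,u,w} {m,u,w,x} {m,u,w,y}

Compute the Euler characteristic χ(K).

n_0=10 n_1=44 n_2=70 n_3=27
χ=+10−44+70−27=9

χ(K)=9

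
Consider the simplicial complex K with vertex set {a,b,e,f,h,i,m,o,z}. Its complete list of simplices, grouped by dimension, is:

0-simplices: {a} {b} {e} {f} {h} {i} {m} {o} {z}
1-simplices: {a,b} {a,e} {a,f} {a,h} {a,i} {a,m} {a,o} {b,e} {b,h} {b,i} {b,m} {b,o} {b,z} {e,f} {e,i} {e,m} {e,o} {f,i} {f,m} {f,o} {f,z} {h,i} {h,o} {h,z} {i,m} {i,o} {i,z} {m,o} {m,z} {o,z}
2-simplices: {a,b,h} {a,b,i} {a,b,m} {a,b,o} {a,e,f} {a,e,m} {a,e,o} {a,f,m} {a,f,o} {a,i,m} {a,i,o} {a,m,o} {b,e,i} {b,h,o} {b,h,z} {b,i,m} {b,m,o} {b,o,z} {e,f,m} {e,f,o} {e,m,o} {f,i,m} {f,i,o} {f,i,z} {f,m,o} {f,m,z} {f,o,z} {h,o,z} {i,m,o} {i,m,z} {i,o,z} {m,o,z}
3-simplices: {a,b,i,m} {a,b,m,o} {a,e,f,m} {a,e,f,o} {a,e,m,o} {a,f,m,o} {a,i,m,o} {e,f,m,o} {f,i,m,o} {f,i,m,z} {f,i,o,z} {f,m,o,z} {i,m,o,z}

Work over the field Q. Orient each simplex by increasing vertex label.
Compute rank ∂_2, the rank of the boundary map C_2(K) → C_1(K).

rank∂_2=20

n_0=9 n_1=30 n_2=32 n_3=13  [Q]
∂1: piv[ab,ae,af,ah,ai,am,ao,bz] rk=8  ker:be,bh,bi,bm,bo,ef,ei,em,eo,fi,fm,fo,fz,hi,ho,hz,im,io,iz,mo,mz,oz
∂2: piv[abh,abi,abm,abo,aef,aem,aeo,afm,afo,aim,aio,amo,bei,bho,bhz,boz,fim,fiz,fmz,foz] rk=20  ker:bim,bmo,efm,efo,emo,fio,fmo,hoz,imo,imz,ioz,moz
∂3: piv[abim,abmo,aefm,aefo,aemo,afmo,aimo,fimo,fimz,fioz,fmoz] rk=11  ker:efmo,imoz
rk∂_2=20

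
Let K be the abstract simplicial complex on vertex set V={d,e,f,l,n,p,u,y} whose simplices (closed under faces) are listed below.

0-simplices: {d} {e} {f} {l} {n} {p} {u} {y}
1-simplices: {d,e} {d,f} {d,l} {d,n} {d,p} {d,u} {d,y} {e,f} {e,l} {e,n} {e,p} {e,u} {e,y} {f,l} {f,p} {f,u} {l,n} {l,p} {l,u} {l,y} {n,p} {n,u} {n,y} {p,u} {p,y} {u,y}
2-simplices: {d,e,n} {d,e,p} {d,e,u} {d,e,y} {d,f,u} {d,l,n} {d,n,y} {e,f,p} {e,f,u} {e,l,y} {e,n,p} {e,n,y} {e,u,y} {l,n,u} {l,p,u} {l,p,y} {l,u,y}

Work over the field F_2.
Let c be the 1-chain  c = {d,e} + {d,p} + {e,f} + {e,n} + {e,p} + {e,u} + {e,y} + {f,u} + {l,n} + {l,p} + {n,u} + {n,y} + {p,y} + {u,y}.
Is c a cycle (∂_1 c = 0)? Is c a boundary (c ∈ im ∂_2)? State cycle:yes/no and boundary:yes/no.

n_0=8 n_1=26 n_2=17  [Z2]
∂1: piv[de,df,dl,dn,dp,du,dy] rk=7  ker:ef,el,en,ep,eu,ey,fl,fp,fu,ln,lp,lu,ly,np,nu,ny,pu,py,uy
∂2: piv[den,dep,deu,dey,dfu,dln,dny,efp,efu,ely,enp,euy,lnu,lpu,lpy,luy] rk=16  ker:eny
∂1c = 0
c vs im∂2: reduces to 0 ⇒ boundary

cycle:yes boundary:yes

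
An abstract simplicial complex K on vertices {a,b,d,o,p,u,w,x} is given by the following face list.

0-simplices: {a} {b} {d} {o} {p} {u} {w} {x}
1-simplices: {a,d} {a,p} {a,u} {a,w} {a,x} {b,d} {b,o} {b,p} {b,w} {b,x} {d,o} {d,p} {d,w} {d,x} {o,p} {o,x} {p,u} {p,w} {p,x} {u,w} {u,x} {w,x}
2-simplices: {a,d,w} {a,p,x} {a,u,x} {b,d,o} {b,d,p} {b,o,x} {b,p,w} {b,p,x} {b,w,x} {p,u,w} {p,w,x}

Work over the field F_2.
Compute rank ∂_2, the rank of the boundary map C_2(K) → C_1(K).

n_0=8 n_1=22 n_2=11  [Z2]
∂1: piv[ad,ap,au,aw,ax,bd,bo] rk=7  ker:bp,bw,bx,do,dp,dw,dx,op,ox,pu,pw,px,uw,ux,wx
∂2: piv[adw,apx,aux,bdo,bdp,box,bpw,bpx,bwx,puw] rk=10  ker:pwx
rk∂_2=10

rank∂_2=10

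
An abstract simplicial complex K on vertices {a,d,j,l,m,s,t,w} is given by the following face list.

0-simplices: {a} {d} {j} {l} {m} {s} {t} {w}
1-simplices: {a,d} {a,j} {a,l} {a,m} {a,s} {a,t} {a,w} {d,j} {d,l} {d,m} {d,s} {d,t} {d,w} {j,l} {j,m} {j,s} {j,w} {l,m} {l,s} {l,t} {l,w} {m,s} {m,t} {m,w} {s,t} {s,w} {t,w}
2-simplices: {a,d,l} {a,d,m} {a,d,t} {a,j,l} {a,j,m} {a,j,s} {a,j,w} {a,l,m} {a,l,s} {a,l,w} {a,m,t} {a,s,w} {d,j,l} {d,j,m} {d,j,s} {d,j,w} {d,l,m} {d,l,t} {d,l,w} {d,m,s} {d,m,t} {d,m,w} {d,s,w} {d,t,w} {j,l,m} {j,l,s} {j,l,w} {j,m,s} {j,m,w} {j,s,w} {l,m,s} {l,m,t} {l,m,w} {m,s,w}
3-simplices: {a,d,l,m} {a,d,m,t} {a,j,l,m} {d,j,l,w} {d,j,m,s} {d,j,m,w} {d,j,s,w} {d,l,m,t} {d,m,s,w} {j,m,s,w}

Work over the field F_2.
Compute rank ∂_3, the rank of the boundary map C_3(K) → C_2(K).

n_0=8 n_1=27 n_2=34 n_3=10  [Z2]
∂1: piv[ad,aj,al,am,as,at,aw] rk=7  ker:dj,dl,dm,ds,dt,dw,jl,jm,js,jw,lm,ls,lt,lw,ms,mt,mw,st,sw,tw
∂2: piv[adl,adm,adt,ajl,ajm,ajs,ajw,alm,als,alw,amt,asw,djl,djs,djw,dlt,dms,dmw,dtw] rk=19  ker:djm,dlm,dlw,dmt,dsw,jlm,jls,jlw,jms,jmw,jsw,lms,lmt,lmw,msw
∂3: piv[adlm,admt,ajlm,djlw,djms,djmw,djsw,dlmt,dmsw] rk=9  ker:jmsw
rk∂_3=9

rank∂_3=9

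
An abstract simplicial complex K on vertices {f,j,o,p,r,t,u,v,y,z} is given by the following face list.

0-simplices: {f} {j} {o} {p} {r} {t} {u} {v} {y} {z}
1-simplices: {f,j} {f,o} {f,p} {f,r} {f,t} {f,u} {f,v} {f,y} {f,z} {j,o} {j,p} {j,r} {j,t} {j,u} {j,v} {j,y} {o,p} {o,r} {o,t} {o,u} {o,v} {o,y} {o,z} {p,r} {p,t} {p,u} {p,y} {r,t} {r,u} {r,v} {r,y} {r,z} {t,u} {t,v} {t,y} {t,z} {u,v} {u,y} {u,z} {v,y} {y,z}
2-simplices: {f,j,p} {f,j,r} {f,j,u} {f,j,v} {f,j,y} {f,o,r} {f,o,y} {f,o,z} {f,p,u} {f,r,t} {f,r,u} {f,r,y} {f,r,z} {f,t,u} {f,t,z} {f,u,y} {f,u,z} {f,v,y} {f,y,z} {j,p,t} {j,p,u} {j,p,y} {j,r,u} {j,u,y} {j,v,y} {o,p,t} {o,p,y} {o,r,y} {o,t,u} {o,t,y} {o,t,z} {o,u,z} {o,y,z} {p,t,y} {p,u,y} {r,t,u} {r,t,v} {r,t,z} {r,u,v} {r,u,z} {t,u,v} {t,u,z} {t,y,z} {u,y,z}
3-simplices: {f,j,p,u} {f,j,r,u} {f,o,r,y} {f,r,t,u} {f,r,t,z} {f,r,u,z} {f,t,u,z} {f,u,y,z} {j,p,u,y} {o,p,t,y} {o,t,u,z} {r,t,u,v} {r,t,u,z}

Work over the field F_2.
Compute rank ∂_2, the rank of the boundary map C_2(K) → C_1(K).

n_0=10 n_1=41 n_2=44 n_3=13  [Z2]
∂1: piv[fj,fo,fp,fr,ft,fu,fv,fy,fz] rk=9  ker:jo,jp,jr,jt,ju,jv,jy,op,or,ot,ou,ov,oy,oz,pr,pt,pu,py,rt,ru,rv,ry,rz,tu,tv,ty,tz,uv,uy,uz,vy,yz
∂2: piv[fjp,fjr,fju,fjv,fjy,for,foy,foz,fpu,frt,fru,fry,frz,ftu,ftz,fuy,fuz,fvy,fyz,jpt,jpy,opt,opy,otu,oty,otz,rtv,ruv] rk=28  ker:jpu,jru,juy,jvy,ory,ouz,oyz,pty,puy,rtu,rtz,ruz,tuv,tuz,tyz,uyz
∂3: piv[fjpu,fjru,fory,frtu,frtz,fruz,ftuz,fuyz,jpuy,opty,otuz,rtuv] rk=12  ker:rtuz
rk∂_2=28

rank∂_2=28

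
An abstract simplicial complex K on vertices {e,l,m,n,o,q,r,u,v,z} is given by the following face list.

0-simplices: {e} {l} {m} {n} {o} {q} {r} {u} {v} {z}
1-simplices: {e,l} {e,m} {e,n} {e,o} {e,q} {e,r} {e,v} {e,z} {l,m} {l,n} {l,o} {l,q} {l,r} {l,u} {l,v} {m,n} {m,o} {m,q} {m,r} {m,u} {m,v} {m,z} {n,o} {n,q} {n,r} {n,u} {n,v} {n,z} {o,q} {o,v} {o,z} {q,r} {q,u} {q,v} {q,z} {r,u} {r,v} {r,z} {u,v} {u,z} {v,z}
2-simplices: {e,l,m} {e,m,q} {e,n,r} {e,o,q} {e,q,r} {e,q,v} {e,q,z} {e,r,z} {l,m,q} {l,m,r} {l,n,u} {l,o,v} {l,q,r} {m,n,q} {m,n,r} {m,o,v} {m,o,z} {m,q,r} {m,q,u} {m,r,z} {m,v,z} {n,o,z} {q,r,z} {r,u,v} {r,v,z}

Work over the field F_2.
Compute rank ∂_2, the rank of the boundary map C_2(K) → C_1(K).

rank∂_2=23

n_0=10 n_1=41 n_2=25  [Z2]
∂1: piv[el,em,en,eo,eq,er,ev,ez,lu] rk=9  ker:lm,ln,lo,lq,lr,lv,mn,mo,mq,mr,mu,mv,mz,no,nq,nr,nu,nv,nz,oq,ov,oz,qr,qu,qv,qz,ru,rv,rz,uv,uz,vz
∂2: piv[elm,emq,enr,eoq,eqr,eqv,eqz,erz,lmq,lmr,lnu,lov,lqr,mnq,mnr,mov,moz,mqu,mrz,mvz,noz,ruv,rvz] rk=23  ker:mqr,qrz
rk∂_2=23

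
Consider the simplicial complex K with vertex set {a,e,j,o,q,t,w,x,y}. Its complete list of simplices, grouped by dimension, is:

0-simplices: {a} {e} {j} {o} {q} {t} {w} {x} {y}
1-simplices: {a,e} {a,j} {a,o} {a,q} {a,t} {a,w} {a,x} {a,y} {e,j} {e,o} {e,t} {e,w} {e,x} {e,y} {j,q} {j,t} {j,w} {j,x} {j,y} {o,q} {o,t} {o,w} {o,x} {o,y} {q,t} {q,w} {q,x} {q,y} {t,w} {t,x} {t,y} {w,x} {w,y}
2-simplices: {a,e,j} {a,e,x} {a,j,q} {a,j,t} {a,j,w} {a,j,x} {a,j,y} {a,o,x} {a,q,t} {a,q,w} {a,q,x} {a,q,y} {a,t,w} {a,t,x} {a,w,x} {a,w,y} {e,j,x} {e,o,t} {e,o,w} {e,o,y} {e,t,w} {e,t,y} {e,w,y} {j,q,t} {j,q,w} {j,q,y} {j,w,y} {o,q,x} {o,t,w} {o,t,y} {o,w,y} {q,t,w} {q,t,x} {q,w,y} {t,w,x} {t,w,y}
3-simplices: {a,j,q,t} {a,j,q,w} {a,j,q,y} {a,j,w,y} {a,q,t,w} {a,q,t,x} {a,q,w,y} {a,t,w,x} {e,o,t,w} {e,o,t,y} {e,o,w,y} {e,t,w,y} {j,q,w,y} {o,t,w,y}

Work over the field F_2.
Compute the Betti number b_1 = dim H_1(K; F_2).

n_0=9 n_1=33 n_2=36 n_3=14  [Z2]
∂1: piv[ae,aj,ao,aq,at,aw,ax,ay] rk=8  ker:ej,eo,et,ew,ex,ey,jq,jt,jw,jx,jy,oq,ot,ow,ox,oy,qt,qw,qx,qy,tw,tx,ty,wx,wy
∂2: piv[aej,aex,ajq,ajt,ajw,ajx,ajy,aox,aqt,aqw,aqx,aqy,atw,atx,awx,awy,eot,eow,eoy,etw,ety,ewy,oqx] rk=23  ker:ejx,jqt,jqw,jqy,jwy,otw,oty,owy,qtw,qtx,qwy,twx,twy
∂3: piv[ajqt,ajqw,ajqy,ajwy,aqtw,aqtx,aqwy,atwx,eotw,eoty,eowy,etwy] rk=12  ker:jqwy,otwy
b_1=(33−8)−23=2

b_1=2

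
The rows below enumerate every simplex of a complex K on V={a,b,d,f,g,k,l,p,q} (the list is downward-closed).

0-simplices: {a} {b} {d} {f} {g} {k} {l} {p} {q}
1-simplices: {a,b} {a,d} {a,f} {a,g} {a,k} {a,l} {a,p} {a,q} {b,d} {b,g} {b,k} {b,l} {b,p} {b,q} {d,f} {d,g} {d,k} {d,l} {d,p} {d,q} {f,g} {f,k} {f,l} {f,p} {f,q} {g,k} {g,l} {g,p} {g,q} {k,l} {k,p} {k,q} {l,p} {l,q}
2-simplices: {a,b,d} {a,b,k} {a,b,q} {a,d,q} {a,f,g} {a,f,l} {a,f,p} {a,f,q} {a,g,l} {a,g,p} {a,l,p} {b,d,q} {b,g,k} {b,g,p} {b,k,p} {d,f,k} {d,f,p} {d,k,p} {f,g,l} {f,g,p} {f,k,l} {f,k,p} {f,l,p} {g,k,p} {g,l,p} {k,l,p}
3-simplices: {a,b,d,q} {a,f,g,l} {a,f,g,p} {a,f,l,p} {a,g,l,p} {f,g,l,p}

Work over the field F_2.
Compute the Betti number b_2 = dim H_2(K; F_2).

b_2=3

n_0=9 n_1=34 n_2=26 n_3=6  [Z2]
∂1: piv[ab,ad,af,ag,ak,al,ap,aq] rk=8  ker:bd,bg,bk,bl,bp,bq,df,dg,dk,dl,dp,dq,fg,fk,fl,fp,fq,gk,gl,gp,gq,kl,kp,kq,lp,lq
∂2: piv[abd,abk,abq,adq,afg,afl,afp,afq,agl,agp,alp,bgk,bgp,bkp,dfk,dfp,dkp,fkl] rk=18  ker:bdq,fgl,fgp,fkp,flp,gkp,glp,klp
∂3: piv[abdq,afgl,afgp,aflp,aglp] rk=5  ker:fglp
b_2=(26−18)−5=3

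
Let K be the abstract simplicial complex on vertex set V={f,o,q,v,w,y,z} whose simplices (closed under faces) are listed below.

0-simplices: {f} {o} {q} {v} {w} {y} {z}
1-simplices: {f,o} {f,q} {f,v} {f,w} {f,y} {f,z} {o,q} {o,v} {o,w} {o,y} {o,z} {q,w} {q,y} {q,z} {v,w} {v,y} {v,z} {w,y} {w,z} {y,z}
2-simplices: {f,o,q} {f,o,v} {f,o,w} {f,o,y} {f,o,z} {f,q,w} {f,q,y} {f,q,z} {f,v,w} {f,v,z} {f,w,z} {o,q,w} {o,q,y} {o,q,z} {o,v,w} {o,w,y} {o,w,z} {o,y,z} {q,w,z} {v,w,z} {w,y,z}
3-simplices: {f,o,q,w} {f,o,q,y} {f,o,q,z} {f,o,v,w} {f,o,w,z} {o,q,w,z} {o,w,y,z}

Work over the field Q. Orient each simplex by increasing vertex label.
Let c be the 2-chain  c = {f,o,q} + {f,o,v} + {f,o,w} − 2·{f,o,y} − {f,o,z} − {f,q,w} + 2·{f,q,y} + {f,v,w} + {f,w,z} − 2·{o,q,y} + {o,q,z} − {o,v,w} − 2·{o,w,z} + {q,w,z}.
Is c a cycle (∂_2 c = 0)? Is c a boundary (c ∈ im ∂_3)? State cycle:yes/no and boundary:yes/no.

n_0=7 n_1=20 n_2=21 n_3=7  [Q]
∂1: piv[fo,fq,fv,fw,fy,fz] rk=6  ker:oq,ov,ow,oy,oz,qw,qy,qz,vw,vy,vz,wy,wz,yz
∂2: piv[foq,fov,fow,foy,foz,fqw,fqy,fqz,fvw,fvz,fwz,owy,oyz] rk=13  ker:oqw,oqy,oqz,ovw,owz,qwz,vwz,wyz
∂3: piv[foqw,foqy,foqz,fovw,fowz,oqwz,owyz] rk=7
∂2c = 0
c vs im∂3: reduces to 0 ⇒ boundary

cycle:yes boundary:yes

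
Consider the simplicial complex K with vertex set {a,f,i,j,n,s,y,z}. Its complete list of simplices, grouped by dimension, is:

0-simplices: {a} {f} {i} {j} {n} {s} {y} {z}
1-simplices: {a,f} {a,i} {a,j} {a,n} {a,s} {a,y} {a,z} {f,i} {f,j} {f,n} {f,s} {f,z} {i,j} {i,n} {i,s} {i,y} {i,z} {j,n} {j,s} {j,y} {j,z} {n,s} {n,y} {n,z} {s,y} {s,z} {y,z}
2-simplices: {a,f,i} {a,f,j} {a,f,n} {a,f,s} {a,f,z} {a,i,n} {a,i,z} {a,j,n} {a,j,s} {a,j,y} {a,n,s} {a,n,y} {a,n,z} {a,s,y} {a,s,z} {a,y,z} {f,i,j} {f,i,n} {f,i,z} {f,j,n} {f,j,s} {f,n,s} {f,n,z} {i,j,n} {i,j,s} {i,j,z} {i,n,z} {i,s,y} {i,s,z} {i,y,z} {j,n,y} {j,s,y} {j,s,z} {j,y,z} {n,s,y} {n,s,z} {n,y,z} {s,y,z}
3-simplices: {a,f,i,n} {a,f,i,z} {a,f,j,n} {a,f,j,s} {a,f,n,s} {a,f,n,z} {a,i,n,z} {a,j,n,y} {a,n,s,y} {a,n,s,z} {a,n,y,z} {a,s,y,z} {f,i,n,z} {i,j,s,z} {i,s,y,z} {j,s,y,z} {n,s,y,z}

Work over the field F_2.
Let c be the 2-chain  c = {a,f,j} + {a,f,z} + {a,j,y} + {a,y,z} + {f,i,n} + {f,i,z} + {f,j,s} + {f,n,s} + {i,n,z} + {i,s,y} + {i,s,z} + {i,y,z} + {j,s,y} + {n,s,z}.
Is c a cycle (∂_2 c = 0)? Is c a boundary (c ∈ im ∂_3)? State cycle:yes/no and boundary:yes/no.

cycle:yes boundary:no

n_0=8 n_1=27 n_2=38 n_3=17  [Z2]
∂1: piv[af,ai,aj,an,as,ay,az] rk=7  ker:fi,fj,fn,fs,fz,ij,in,is,iy,iz,jn,js,jy,jz,ns,ny,nz,sy,sz,yz
∂2: piv[afi,afj,afn,afs,afz,ain,aiz,ajn,ajs,ajy,ans,any,anz,asy,asz,ayz,fij,ijs,ijz,isy] rk=20  ker:fin,fiz,fjn,fjs,fns,fnz,ijn,inz,isz,iyz,jny,jsy,jsz,jyz,nsy,nsz,nyz,syz
∂3: piv[afin,afiz,afjn,afjs,afns,afnz,ainz,ajny,ansy,ansz,anyz,asyz,ijsz,isyz,jsyz] rk=15  ker:finz,nsyz
∂2c = 0
c vs im∂3: residual ≠ 0 ⇒ not boundary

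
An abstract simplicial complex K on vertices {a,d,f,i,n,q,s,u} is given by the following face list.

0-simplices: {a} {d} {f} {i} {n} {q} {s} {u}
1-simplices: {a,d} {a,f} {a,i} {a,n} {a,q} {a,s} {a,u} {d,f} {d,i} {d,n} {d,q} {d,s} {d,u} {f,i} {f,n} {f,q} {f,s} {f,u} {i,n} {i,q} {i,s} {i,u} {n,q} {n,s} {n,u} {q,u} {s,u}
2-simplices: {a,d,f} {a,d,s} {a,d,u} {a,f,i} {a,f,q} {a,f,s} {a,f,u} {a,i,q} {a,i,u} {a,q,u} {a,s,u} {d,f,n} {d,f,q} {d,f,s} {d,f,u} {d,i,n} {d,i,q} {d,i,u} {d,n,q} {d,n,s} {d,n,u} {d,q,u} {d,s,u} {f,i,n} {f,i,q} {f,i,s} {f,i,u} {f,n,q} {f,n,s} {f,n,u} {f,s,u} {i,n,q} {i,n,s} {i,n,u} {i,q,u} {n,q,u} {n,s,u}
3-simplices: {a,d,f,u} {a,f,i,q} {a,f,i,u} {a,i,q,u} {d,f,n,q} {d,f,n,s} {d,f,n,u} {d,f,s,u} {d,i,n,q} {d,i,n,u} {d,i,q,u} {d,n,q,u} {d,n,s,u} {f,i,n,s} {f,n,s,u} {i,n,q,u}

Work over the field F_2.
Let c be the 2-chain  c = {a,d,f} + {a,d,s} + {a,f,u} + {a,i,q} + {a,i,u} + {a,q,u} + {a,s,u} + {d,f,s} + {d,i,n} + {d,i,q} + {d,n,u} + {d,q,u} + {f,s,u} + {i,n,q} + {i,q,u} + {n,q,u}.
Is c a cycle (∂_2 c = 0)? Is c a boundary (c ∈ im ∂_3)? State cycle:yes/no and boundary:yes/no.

cycle:yes boundary:no

n_0=8 n_1=27 n_2=37 n_3=16  [Z2]
∂1: piv[ad,af,ai,an,aq,as,au] rk=7  ker:df,di,dn,dq,ds,du,fi,fn,fq,fs,fu,in,iq,is,iu,nq,ns,nu,qu,su
∂2: piv[adf,ads,adu,afi,afq,afs,afu,aiq,aiu,aqu,asu,dfn,dfq,din,diq,dnq,dns,dnu,fis] rk=19  ker:dfs,dfu,diu,dqu,dsu,fin,fiq,fiu,fnq,fns,fnu,fsu,inq,ins,inu,iqu,nqu,nsu
∂3: piv[adfu,afiq,afiu,aiqu,dfnq,dfns,dfnu,dfsu,dinq,dinu,diqu,dnqu,dnsu,fins] rk=14  ker:fnsu,inqu
∂2c = 0
c vs im∂3: residual ≠ 0 ⇒ not boundary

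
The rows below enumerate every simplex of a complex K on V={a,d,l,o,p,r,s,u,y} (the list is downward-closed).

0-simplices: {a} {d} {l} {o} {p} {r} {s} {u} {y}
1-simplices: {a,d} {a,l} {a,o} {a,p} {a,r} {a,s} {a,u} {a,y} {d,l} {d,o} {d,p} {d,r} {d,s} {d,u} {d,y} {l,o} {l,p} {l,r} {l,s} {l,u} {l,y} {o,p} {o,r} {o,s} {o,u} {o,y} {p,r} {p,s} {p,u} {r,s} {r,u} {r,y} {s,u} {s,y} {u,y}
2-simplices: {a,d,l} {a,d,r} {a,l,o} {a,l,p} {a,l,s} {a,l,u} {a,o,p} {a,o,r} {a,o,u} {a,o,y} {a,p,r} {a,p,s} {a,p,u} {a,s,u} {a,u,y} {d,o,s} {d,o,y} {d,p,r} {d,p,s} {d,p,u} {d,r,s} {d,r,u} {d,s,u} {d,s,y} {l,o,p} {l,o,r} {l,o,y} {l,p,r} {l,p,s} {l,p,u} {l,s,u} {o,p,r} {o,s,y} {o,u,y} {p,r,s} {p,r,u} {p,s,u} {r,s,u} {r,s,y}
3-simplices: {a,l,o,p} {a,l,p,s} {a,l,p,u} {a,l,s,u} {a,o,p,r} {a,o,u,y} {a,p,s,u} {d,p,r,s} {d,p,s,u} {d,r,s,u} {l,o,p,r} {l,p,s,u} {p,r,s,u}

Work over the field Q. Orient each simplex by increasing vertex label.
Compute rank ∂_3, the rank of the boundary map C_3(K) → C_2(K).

rank∂_3=12

n_0=9 n_1=35 n_2=39 n_3=13  [Q]
∂1: piv[ad,al,ao,ap,ar,as,au,ay] rk=8  ker:dl,do,dp,dr,ds,du,dy,lo,lp,lr,ls,lu,ly,op,or,os,ou,oy,pr,ps,pu,rs,ru,ry,su,sy,uy
∂2: piv[adl,adr,alo,alp,als,alu,aop,aor,aou,aoy,apr,aps,apu,asu,auy,dos,doy,dpr,dps,dpu,drs,dru,dsy,lor,loy,rsy] rk=26  ker:dsu,lop,lpr,lps,lpu,lsu,opr,osy,ouy,prs,pru,psu,rsu
∂3: piv[alop,alps,alpu,alsu,aopr,aouy,apsu,dprs,dpsu,drsu,lopr,prsu] rk=12  ker:lpsu
rk∂_3=12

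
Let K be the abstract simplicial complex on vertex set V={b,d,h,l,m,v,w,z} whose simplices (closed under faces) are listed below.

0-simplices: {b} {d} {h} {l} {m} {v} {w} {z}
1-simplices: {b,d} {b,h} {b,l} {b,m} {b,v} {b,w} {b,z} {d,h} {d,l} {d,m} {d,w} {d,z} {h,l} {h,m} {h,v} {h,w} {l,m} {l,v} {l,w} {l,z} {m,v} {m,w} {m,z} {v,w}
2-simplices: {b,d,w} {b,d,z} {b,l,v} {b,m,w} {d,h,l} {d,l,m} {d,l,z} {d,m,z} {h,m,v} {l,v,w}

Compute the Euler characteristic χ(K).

n_0=8 n_1=24 n_2=10
χ=+8−24+10=-6

χ(K)=-6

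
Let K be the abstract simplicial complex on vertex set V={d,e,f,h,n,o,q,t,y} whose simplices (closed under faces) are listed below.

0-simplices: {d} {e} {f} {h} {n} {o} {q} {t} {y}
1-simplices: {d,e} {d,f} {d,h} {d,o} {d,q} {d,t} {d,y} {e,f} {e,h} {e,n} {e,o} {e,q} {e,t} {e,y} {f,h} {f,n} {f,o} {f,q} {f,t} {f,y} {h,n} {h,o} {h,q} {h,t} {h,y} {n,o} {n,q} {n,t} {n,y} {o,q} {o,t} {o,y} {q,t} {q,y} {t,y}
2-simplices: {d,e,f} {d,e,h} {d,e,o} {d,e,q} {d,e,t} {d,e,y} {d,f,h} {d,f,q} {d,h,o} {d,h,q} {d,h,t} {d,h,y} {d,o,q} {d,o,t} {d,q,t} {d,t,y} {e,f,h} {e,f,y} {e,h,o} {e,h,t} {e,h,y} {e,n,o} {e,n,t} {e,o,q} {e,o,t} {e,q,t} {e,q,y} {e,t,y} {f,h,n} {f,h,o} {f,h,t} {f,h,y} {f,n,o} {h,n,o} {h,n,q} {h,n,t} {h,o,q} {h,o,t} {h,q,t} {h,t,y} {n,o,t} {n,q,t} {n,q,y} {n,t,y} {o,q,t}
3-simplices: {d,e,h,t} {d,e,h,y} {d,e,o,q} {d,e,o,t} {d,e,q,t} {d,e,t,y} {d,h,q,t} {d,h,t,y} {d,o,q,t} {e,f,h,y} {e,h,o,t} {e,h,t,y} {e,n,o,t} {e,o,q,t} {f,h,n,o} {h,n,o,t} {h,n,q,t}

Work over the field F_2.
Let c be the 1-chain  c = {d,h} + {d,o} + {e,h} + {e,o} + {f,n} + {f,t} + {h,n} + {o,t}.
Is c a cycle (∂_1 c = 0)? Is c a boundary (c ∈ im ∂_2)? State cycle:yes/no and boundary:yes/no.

n_0=9 n_1=35 n_2=45 n_3=17  [Z2]
∂1: piv[de,df,dh,do,dq,dt,dy,en] rk=8  ker:ef,eh,eo,eq,et,ey,fh,fn,fo,fq,ft,fy,hn,ho,hq,ht,hy,no,nq,nt,ny,oq,ot,oy,qt,qy,ty
∂2: piv[def,deh,deo,deq,det,dey,dfh,dfq,dho,dhq,dht,dhy,doq,dot,dqt,dty,efy,eno,ent,eqy,fhn,fho,fht,fno,hnq,nqy] rk=26  ker:efh,eho,eht,ehy,eoq,eot,eqt,ety,fhy,hno,hnt,hoq,hot,hqt,hty,not,nqt,nty,oqt
∂3: piv[deht,dehy,deoq,deot,deqt,dety,dhqt,dhty,doqt,efhy,ehot,enot,fhno,hnot,hnqt] rk=15  ker:ehty,eoqt
∂1c = {h} + {o}

cycle:no boundary:no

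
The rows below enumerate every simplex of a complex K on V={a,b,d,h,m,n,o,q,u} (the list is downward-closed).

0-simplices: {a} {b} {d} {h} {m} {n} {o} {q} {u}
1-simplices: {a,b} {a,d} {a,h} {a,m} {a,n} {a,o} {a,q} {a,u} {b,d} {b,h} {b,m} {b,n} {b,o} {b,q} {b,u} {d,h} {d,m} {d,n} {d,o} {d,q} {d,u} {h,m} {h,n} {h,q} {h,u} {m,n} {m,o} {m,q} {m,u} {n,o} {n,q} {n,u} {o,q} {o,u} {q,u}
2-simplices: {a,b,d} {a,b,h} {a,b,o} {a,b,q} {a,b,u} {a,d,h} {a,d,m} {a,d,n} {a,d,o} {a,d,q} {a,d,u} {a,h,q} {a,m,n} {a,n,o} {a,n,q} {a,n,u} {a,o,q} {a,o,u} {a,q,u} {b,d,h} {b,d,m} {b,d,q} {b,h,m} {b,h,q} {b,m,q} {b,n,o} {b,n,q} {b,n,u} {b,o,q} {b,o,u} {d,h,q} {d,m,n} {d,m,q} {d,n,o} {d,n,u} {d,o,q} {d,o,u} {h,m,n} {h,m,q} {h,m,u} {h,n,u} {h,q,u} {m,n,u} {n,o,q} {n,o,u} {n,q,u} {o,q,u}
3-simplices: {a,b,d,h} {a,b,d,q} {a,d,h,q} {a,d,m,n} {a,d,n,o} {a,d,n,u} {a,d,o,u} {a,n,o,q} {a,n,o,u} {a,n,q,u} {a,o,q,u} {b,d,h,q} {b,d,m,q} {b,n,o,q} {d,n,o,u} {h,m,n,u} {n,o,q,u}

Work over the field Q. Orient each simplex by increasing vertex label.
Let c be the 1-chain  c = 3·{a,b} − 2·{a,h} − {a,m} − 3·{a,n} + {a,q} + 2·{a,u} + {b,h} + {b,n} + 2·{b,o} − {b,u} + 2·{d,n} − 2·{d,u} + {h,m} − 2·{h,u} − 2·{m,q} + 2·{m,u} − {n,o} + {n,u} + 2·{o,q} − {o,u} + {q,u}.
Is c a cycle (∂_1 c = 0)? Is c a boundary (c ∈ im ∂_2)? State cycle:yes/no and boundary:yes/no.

cycle:yes boundary:yes

n_0=9 n_1=35 n_2=47 n_3=17  [Q]
∂1: piv[ab,ad,ah,am,an,ao,aq,au] rk=8  ker:bd,bh,bm,bn,bo,bq,bu,dh,dm,dn,do,dq,du,hm,hn,hq,hu,mn,mo,mq,mu,no,nq,nu,oq,ou,qu
∂2: piv[abd,abh,abo,abq,abu,adh,adm,adn,ado,adq,adu,ahq,amn,ano,anq,anu,aoq,aou,aqu,bdm,bhm,bmq,bno,hmn,hmu,hnu] rk=26  ker:bdh,bdq,bhq,bnq,bnu,boq,bou,dhq,dmn,dmq,dno,dnu,doq,dou,hmq,hqu,mnu,noq,nou,nqu,oqu
∂3: piv[abdh,abdq,adhq,admn,adno,adnu,adou,anoq,anou,anqu,aoqu,bdhq,bdmq,bnoq,hmnu] rk=15  ker:dnou,noqu
∂1c = 0
c vs im∂2: reduces to 0 ⇒ boundary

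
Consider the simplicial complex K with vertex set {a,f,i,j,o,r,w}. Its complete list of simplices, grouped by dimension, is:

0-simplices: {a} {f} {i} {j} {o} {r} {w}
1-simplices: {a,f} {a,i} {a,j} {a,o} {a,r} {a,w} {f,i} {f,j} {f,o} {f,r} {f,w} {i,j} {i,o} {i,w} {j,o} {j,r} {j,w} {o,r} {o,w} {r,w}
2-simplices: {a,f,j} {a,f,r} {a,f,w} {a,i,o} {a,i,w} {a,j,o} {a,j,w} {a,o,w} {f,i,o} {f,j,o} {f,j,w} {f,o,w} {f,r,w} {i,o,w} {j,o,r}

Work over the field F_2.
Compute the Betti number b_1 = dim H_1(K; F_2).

b_1=2

n_0=7 n_1=20 n_2=15  [Z2]
∂1: piv[af,ai,aj,ao,ar,aw] rk=6  ker:fi,fj,fo,fr,fw,ij,io,iw,jo,jr,jw,or,ow,rw
∂2: piv[afj,afr,afw,aio,aiw,ajo,ajw,aow,fio,fjo,frw,jor] rk=12  ker:fjw,fow,iow
b_1=(20−6)−12=2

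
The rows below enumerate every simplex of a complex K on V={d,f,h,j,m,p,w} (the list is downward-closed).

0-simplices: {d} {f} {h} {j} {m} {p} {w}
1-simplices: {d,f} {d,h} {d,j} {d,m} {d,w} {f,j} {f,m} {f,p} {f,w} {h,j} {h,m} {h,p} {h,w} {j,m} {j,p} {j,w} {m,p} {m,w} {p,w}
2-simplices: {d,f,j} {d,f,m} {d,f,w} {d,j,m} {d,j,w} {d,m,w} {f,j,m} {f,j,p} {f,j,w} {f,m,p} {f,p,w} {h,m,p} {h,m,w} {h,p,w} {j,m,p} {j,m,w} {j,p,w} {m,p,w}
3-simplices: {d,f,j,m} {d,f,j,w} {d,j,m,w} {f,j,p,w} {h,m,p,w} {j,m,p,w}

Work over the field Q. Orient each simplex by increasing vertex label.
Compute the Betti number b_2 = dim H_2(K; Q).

n_0=7 n_1=19 n_2=18 n_3=6  [Q]
∂1: piv[df,dh,dj,dm,dw,fp] rk=6  ker:fj,fm,fw,hj,hm,hp,hw,jm,jp,jw,mp,mw,pw
∂2: piv[dfj,dfm,dfw,djm,djw,dmw,fjp,fmp,fpw,hmp,hmw] rk=11  ker:fjm,fjw,hpw,jmp,jmw,jpw,mpw
∂3: piv[dfjm,dfjw,djmw,fjpw,hmpw,jmpw] rk=6
b_2=(18−11)−6=1

b_2=1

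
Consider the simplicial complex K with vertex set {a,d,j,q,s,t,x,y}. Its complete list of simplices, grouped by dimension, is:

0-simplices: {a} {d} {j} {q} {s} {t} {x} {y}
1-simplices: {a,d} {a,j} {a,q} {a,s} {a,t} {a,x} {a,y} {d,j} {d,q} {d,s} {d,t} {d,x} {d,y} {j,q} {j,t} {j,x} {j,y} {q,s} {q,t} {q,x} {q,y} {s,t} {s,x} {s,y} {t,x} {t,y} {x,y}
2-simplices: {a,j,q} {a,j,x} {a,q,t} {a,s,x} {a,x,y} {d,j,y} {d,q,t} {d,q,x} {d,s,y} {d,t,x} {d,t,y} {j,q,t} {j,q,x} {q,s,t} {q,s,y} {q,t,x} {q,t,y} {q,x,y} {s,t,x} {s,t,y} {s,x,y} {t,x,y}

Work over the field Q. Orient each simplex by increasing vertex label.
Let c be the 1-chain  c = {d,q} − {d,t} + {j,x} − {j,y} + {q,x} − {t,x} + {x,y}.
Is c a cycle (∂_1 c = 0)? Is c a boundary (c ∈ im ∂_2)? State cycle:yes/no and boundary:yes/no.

n_0=8 n_1=27 n_2=22  [Q]
∂1: piv[ad,aj,aq,as,at,ax,ay] rk=7  ker:dj,dq,ds,dt,dx,dy,jq,jt,jx,jy,qs,qt,qx,qy,st,sx,sy,tx,ty,xy
∂2: piv[ajq,ajx,aqt,asx,axy,djy,dqt,dqx,dsy,dtx,dty,jqt,jqx,qst,qsy,qty,qxy,stx] rk=18  ker:qtx,sty,sxy,txy
∂1c = 0
c vs im∂2: residual ≠ 0 ⇒ not boundary

cycle:yes boundary:no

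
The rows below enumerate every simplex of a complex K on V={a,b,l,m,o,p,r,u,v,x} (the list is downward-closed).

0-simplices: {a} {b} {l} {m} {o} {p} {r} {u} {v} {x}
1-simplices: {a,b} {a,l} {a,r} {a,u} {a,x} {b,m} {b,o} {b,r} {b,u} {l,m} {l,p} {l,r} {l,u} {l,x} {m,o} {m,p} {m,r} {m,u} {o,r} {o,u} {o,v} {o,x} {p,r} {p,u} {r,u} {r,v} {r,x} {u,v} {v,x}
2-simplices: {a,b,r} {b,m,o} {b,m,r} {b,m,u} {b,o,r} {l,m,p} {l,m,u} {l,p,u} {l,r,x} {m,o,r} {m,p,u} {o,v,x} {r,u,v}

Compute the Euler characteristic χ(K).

n_0=10 n_1=29 n_2=13
χ=+10−29+13=-6

χ(K)=-6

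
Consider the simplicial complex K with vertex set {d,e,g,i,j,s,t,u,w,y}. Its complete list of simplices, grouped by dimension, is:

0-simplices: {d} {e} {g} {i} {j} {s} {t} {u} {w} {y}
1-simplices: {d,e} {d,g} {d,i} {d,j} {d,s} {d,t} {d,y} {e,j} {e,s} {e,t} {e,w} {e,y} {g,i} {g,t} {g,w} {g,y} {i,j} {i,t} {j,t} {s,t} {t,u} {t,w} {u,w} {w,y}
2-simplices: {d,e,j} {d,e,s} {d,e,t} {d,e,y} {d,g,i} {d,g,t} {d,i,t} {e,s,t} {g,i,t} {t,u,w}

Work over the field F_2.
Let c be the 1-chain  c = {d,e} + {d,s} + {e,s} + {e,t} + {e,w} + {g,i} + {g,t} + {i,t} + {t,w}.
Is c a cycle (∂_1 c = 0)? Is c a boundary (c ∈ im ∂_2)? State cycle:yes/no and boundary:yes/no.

cycle:yes boundary:no

n_0=10 n_1=24 n_2=10  [Z2]
∂1: piv[de,dg,di,dj,ds,dt,dy,ew,tu] rk=9  ker:ej,es,et,ey,gi,gt,gw,gy,ij,it,jt,st,tw,uw,wy
∂2: piv[dej,des,det,dey,dgi,dgt,dit,est,tuw] rk=9  ker:git
∂1c = 0
c vs im∂2: residual ≠ 0 ⇒ not boundary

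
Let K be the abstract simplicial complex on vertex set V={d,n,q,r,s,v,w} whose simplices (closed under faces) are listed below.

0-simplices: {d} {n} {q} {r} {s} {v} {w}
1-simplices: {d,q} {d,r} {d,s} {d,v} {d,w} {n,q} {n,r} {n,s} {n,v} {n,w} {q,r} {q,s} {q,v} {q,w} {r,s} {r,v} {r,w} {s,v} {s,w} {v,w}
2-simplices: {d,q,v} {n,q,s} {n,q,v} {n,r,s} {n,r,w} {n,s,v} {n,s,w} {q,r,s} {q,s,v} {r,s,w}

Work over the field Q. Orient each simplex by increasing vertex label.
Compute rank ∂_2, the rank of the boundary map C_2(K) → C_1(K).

rank∂_2=8

n_0=7 n_1=20 n_2=10  [Q]
∂1: piv[dq,dr,ds,dv,dw,nq] rk=6  ker:nr,ns,nv,nw,qr,qs,qv,qw,rs,rv,rw,sv,sw,vw
∂2: piv[dqv,nqs,nqv,nrs,nrw,nsv,nsw,qrs] rk=8  ker:qsv,rsw
rk∂_2=8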